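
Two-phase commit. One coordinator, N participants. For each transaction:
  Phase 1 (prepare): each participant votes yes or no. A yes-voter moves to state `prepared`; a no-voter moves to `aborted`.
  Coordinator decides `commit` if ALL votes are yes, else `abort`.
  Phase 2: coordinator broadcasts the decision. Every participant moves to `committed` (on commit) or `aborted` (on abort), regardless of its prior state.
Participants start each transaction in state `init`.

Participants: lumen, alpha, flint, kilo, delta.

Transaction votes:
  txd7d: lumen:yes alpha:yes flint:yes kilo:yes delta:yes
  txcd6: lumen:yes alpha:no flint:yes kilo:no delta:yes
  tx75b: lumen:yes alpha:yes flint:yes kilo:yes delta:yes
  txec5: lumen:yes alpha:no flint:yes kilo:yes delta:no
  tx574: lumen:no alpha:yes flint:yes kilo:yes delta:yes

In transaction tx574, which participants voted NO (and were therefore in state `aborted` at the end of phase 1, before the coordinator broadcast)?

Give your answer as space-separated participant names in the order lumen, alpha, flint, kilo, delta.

Txn tx574 phase 1: lumen no -> aborted; alpha yes -> prepared; flint yes -> prepared; kilo yes -> prepared; delta yes -> prepared

Answer: lumen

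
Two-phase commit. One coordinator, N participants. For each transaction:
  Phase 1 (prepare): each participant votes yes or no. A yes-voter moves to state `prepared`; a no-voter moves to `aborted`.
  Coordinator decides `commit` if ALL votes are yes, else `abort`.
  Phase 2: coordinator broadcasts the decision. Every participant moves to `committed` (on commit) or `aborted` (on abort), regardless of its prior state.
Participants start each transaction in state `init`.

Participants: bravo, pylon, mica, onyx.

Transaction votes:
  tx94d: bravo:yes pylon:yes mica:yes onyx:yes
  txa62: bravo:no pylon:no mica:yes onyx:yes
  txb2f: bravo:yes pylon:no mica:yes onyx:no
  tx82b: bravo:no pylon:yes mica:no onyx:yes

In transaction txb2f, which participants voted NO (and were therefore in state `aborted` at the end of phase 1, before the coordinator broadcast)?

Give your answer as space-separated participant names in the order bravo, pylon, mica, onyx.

Answer: pylon onyx

Derivation:
Txn txb2f phase 1: bravo yes -> prepared; pylon no -> aborted; mica yes -> prepared; onyx no -> aborted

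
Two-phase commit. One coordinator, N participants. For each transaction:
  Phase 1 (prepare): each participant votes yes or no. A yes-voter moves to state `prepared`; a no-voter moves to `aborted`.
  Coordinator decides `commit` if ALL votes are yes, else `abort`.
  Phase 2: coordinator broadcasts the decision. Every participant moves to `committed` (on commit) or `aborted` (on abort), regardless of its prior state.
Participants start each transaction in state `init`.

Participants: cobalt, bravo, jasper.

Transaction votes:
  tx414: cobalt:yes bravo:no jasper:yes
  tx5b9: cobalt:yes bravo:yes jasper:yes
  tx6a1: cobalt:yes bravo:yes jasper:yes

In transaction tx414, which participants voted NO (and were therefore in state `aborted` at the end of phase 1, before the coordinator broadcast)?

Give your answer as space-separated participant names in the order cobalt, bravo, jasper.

Answer: bravo

Derivation:
Txn tx414 phase 1: cobalt yes -> prepared; bravo no -> aborted; jasper yes -> prepared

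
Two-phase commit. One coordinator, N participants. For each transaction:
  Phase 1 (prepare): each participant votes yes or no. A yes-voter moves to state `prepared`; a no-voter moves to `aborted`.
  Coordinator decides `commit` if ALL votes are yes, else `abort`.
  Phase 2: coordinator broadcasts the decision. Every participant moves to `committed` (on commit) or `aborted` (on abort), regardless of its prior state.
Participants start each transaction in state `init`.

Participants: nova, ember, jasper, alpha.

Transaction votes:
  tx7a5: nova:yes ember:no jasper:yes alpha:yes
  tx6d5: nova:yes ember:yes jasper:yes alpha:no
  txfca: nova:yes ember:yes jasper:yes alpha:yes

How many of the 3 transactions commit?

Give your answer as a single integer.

tx7a5: no from ember -> abort (commits=0)
tx6d5: no from alpha -> abort (commits=0)
txfca: all yes -> commit (commits=1)

Answer: 1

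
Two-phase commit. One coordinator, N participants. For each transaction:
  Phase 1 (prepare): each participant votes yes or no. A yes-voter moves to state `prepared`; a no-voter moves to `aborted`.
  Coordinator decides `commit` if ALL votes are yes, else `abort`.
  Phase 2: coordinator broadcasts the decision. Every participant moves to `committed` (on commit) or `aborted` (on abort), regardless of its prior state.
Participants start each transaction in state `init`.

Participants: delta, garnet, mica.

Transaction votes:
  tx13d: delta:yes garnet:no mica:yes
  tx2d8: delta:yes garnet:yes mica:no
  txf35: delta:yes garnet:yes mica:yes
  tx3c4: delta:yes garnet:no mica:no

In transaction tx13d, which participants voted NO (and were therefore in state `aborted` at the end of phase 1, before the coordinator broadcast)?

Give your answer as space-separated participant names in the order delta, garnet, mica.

Txn tx13d phase 1: delta yes -> prepared; garnet no -> aborted; mica yes -> prepared

Answer: garnet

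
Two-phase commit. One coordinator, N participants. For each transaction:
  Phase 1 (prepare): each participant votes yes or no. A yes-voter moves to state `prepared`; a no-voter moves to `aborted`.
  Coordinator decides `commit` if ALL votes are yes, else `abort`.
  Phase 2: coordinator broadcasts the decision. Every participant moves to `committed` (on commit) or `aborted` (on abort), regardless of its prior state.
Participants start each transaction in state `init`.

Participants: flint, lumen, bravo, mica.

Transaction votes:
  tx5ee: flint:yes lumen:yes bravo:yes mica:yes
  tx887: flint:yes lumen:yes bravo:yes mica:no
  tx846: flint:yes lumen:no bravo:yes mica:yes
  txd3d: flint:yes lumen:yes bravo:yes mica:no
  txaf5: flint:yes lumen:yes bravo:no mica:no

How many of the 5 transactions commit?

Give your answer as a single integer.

tx5ee: all yes -> commit (commits=1)
tx887: no from mica -> abort (commits=1)
tx846: no from lumen -> abort (commits=1)
txd3d: no from mica -> abort (commits=1)
txaf5: no from bravo, mica -> abort (commits=1)

Answer: 1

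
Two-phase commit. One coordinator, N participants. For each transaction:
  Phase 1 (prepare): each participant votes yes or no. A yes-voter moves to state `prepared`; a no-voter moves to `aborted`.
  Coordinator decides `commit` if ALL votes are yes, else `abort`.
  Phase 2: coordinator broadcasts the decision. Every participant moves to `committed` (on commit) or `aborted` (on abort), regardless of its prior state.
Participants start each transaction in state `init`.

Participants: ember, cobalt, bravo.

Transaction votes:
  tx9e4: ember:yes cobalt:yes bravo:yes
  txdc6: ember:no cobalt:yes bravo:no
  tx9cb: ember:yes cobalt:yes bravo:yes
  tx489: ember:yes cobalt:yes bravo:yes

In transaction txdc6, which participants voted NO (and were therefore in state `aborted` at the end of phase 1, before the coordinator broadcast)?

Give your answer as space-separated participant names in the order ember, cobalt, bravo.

Txn txdc6 phase 1: ember no -> aborted; cobalt yes -> prepared; bravo no -> aborted

Answer: ember bravo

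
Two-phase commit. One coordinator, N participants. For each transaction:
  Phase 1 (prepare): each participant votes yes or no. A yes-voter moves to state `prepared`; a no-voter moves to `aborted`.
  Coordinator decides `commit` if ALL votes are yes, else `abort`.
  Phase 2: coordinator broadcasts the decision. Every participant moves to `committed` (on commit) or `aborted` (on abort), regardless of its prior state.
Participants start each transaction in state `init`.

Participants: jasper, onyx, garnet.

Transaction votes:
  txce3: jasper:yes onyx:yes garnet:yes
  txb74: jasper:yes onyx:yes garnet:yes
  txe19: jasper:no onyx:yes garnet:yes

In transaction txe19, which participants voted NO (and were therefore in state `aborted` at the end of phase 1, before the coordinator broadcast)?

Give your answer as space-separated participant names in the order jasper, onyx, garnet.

Txn txe19 phase 1: jasper no -> aborted; onyx yes -> prepared; garnet yes -> prepared

Answer: jasper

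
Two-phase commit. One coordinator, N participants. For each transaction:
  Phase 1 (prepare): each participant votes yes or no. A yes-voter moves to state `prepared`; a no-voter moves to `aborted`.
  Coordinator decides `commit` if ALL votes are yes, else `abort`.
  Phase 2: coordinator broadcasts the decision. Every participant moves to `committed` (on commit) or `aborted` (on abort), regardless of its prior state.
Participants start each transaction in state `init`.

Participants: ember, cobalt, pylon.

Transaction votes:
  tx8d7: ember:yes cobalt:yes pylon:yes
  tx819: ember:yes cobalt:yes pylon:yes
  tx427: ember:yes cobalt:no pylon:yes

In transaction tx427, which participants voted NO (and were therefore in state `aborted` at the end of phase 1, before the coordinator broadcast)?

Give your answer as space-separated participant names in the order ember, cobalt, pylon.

Txn tx427 phase 1: ember yes -> prepared; cobalt no -> aborted; pylon yes -> prepared

Answer: cobalt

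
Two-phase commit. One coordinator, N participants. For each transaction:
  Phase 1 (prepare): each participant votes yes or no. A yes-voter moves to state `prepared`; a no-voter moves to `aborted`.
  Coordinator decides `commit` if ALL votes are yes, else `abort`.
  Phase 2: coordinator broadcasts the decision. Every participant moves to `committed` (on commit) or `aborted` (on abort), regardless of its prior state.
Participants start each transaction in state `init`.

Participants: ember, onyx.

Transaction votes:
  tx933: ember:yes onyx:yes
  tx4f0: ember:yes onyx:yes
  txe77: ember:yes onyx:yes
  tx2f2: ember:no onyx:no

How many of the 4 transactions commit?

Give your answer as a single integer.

Answer: 3

Derivation:
tx933: all yes -> commit (commits=1)
tx4f0: all yes -> commit (commits=2)
txe77: all yes -> commit (commits=3)
tx2f2: no from ember, onyx -> abort (commits=3)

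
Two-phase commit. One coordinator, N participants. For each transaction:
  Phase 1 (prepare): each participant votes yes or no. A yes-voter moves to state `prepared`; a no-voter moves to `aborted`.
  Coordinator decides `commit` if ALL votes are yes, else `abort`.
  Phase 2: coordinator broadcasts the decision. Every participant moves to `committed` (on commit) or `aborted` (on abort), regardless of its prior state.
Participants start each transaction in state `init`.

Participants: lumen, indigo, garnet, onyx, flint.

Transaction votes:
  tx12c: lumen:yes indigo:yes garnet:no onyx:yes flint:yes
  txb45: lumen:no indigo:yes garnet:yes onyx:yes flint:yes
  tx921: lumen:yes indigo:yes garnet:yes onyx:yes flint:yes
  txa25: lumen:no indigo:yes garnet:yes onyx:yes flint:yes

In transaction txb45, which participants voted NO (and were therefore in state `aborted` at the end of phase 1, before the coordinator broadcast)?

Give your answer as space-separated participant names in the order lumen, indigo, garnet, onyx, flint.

Txn txb45 phase 1: lumen no -> aborted; indigo yes -> prepared; garnet yes -> prepared; onyx yes -> prepared; flint yes -> prepared

Answer: lumen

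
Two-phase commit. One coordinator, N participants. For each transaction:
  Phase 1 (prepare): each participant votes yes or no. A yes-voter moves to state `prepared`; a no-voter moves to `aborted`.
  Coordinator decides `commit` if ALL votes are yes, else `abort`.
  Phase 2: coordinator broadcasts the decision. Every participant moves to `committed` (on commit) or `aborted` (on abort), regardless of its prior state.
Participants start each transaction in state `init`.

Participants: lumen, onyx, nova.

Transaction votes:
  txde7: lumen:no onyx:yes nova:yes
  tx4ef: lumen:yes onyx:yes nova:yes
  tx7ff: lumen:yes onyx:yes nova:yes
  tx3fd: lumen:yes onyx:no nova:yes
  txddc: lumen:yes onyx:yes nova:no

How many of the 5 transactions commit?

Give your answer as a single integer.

txde7: no from lumen -> abort (commits=0)
tx4ef: all yes -> commit (commits=1)
tx7ff: all yes -> commit (commits=2)
tx3fd: no from onyx -> abort (commits=2)
txddc: no from nova -> abort (commits=2)

Answer: 2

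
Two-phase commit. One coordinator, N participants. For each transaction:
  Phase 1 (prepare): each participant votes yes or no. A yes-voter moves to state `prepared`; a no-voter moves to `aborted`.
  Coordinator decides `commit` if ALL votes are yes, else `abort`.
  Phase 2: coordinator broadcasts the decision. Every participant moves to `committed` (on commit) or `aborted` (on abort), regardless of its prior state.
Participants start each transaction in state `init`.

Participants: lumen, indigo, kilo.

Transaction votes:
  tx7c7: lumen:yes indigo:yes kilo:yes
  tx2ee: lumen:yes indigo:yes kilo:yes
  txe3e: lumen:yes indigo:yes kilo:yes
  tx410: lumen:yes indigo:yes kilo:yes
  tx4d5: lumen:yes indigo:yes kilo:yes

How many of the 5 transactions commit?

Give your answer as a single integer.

Answer: 5

Derivation:
tx7c7: all yes -> commit (commits=1)
tx2ee: all yes -> commit (commits=2)
txe3e: all yes -> commit (commits=3)
tx410: all yes -> commit (commits=4)
tx4d5: all yes -> commit (commits=5)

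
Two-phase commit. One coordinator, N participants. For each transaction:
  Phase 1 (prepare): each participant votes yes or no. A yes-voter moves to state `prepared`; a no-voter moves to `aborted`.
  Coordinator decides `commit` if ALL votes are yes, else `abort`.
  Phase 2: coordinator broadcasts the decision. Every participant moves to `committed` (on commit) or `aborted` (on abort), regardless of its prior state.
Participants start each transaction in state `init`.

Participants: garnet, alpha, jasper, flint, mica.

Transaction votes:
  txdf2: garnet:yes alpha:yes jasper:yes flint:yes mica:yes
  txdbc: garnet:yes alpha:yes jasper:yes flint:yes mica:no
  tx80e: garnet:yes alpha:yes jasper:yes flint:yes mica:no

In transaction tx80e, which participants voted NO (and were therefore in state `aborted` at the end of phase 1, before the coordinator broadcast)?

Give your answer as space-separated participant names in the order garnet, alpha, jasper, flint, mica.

Answer: mica

Derivation:
Txn tx80e phase 1: garnet yes -> prepared; alpha yes -> prepared; jasper yes -> prepared; flint yes -> prepared; mica no -> aborted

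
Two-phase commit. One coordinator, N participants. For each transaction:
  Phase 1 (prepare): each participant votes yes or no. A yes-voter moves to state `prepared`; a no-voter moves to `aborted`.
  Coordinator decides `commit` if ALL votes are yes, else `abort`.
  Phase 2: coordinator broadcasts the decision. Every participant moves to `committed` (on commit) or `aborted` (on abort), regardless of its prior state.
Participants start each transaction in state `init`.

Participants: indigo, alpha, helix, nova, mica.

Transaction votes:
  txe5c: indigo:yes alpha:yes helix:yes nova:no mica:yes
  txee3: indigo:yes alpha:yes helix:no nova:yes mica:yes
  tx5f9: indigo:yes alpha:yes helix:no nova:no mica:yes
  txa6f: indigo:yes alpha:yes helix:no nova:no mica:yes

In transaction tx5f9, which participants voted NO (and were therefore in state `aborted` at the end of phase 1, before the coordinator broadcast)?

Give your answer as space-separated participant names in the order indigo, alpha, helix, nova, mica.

Answer: helix nova

Derivation:
Txn tx5f9 phase 1: indigo yes -> prepared; alpha yes -> prepared; helix no -> aborted; nova no -> aborted; mica yes -> prepared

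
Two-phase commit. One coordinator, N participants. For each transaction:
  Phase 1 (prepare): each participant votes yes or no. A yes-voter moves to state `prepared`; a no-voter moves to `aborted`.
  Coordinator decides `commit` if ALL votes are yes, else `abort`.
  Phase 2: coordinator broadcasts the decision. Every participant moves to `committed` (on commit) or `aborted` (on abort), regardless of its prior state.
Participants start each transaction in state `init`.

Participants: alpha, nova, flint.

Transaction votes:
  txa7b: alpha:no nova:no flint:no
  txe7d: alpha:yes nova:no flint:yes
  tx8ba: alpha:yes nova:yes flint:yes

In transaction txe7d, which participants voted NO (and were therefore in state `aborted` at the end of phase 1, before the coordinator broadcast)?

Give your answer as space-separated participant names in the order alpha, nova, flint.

Txn txe7d phase 1: alpha yes -> prepared; nova no -> aborted; flint yes -> prepared

Answer: nova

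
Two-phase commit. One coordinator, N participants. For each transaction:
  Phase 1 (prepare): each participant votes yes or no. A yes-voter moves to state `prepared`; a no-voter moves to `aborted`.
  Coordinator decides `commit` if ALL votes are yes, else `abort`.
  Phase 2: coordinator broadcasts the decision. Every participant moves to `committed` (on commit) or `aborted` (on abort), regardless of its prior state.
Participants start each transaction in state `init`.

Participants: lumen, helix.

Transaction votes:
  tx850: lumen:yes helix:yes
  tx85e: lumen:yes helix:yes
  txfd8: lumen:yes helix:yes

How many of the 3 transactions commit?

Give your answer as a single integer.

Answer: 3

Derivation:
tx850: all yes -> commit (commits=1)
tx85e: all yes -> commit (commits=2)
txfd8: all yes -> commit (commits=3)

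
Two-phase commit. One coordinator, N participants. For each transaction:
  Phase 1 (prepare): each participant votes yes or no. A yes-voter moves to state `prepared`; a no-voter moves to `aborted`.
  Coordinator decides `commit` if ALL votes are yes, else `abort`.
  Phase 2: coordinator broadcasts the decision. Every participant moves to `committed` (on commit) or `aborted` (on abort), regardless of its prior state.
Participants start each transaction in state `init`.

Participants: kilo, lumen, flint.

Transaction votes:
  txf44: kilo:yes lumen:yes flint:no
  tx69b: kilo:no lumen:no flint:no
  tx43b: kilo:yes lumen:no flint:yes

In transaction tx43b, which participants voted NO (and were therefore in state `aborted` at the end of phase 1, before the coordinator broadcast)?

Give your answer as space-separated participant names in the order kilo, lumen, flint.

Txn tx43b phase 1: kilo yes -> prepared; lumen no -> aborted; flint yes -> prepared

Answer: lumen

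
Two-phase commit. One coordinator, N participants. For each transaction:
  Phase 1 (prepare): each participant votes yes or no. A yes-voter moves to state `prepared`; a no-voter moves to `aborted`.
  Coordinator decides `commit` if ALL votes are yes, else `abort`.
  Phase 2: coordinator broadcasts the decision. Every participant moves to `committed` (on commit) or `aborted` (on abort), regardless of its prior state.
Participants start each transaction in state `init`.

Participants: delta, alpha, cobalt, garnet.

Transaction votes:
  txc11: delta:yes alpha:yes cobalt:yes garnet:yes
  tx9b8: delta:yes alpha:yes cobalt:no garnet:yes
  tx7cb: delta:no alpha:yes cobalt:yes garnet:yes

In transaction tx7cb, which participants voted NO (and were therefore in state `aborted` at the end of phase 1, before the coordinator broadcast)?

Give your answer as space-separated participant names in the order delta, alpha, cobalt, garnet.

Answer: delta

Derivation:
Txn tx7cb phase 1: delta no -> aborted; alpha yes -> prepared; cobalt yes -> prepared; garnet yes -> prepared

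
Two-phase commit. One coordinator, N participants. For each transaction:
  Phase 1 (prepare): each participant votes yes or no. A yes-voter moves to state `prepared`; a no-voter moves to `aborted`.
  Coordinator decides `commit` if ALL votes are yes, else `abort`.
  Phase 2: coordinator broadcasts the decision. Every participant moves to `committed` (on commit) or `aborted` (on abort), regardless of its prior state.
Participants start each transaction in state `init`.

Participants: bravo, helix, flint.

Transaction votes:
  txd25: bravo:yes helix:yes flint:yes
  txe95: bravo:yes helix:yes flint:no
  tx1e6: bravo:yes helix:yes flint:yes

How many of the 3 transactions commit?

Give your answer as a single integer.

Answer: 2

Derivation:
txd25: all yes -> commit (commits=1)
txe95: no from flint -> abort (commits=1)
tx1e6: all yes -> commit (commits=2)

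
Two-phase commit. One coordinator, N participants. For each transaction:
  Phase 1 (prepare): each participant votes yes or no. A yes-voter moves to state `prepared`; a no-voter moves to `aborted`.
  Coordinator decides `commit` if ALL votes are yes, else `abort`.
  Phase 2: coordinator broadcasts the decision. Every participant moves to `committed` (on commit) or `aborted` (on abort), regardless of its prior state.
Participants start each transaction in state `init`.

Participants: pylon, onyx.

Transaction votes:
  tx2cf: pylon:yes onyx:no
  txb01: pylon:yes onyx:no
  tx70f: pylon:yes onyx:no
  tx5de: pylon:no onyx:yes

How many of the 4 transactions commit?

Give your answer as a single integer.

tx2cf: no from onyx -> abort (commits=0)
txb01: no from onyx -> abort (commits=0)
tx70f: no from onyx -> abort (commits=0)
tx5de: no from pylon -> abort (commits=0)

Answer: 0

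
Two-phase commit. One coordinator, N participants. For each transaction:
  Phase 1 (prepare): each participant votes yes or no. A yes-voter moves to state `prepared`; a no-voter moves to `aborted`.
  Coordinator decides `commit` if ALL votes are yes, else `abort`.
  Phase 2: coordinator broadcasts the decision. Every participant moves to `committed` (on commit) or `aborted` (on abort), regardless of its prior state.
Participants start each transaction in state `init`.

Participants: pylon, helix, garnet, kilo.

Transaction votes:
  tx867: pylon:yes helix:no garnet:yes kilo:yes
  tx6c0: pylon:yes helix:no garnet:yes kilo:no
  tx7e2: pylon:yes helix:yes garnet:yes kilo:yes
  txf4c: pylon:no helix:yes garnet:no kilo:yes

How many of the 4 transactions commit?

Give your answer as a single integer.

Answer: 1

Derivation:
tx867: no from helix -> abort (commits=0)
tx6c0: no from helix, kilo -> abort (commits=0)
tx7e2: all yes -> commit (commits=1)
txf4c: no from pylon, garnet -> abort (commits=1)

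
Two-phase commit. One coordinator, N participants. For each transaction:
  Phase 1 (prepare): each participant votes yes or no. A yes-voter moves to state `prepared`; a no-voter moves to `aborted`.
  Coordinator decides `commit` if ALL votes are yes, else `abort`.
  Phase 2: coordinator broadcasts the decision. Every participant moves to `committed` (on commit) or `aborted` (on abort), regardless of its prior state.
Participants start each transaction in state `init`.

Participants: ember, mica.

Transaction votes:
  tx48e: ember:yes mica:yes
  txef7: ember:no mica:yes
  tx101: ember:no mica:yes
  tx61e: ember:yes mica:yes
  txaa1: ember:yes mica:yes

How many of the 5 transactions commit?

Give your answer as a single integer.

Answer: 3

Derivation:
tx48e: all yes -> commit (commits=1)
txef7: no from ember -> abort (commits=1)
tx101: no from ember -> abort (commits=1)
tx61e: all yes -> commit (commits=2)
txaa1: all yes -> commit (commits=3)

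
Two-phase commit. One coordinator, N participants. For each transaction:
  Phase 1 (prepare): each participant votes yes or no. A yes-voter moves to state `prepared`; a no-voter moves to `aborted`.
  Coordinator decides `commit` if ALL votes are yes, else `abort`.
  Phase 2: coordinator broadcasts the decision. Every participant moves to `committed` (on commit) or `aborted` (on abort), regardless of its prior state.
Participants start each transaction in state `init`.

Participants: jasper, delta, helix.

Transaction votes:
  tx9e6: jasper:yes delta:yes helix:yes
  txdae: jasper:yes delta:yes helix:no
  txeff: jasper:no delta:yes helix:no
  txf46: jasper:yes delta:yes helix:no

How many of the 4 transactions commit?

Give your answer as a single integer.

Answer: 1

Derivation:
tx9e6: all yes -> commit (commits=1)
txdae: no from helix -> abort (commits=1)
txeff: no from jasper, helix -> abort (commits=1)
txf46: no from helix -> abort (commits=1)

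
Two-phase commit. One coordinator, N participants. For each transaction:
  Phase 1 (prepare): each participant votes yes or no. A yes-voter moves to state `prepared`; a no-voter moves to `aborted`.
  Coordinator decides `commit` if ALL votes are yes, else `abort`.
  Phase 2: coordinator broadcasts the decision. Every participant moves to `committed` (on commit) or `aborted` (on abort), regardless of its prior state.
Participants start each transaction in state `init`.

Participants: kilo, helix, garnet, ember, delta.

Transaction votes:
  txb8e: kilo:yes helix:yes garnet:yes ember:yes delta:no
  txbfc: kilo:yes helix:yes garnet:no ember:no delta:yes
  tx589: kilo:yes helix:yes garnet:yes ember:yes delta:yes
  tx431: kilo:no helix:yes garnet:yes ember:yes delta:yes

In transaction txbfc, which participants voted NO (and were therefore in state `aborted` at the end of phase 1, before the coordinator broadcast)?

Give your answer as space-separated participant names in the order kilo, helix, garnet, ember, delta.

Answer: garnet ember

Derivation:
Txn txbfc phase 1: kilo yes -> prepared; helix yes -> prepared; garnet no -> aborted; ember no -> aborted; delta yes -> prepared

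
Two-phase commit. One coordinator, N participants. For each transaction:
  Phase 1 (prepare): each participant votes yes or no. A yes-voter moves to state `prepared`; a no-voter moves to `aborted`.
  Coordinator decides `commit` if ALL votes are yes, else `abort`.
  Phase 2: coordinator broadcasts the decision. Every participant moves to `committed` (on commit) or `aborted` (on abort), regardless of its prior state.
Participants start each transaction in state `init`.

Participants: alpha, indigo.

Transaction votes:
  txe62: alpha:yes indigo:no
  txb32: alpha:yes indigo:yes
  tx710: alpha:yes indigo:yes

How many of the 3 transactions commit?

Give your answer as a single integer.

Answer: 2

Derivation:
txe62: no from indigo -> abort (commits=0)
txb32: all yes -> commit (commits=1)
tx710: all yes -> commit (commits=2)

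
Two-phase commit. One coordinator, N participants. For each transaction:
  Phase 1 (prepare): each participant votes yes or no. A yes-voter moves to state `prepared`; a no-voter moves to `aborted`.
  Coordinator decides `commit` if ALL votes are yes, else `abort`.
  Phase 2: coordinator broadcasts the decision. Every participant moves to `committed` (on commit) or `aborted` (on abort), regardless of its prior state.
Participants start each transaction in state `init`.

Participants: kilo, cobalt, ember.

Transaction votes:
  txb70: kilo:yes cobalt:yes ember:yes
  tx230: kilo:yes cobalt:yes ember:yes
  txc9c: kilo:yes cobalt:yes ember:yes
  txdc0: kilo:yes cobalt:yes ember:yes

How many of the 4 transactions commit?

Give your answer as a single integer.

Answer: 4

Derivation:
txb70: all yes -> commit (commits=1)
tx230: all yes -> commit (commits=2)
txc9c: all yes -> commit (commits=3)
txdc0: all yes -> commit (commits=4)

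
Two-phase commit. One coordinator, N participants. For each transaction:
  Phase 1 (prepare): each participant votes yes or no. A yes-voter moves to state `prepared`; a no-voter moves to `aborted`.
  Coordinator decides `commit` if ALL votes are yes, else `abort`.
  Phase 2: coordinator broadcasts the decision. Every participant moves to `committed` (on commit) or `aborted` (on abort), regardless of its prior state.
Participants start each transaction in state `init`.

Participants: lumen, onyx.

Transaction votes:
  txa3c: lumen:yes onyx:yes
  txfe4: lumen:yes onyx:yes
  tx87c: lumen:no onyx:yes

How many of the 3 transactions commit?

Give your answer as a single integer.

Answer: 2

Derivation:
txa3c: all yes -> commit (commits=1)
txfe4: all yes -> commit (commits=2)
tx87c: no from lumen -> abort (commits=2)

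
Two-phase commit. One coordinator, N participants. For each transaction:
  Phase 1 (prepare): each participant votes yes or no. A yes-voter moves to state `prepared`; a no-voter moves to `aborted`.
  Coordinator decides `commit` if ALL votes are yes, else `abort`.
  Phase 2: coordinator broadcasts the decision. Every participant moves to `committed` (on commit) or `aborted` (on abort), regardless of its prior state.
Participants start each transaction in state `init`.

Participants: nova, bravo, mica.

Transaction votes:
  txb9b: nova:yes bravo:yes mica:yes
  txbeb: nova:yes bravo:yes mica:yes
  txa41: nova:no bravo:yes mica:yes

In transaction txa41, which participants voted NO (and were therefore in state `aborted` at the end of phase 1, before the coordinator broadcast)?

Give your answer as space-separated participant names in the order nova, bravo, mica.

Answer: nova

Derivation:
Txn txa41 phase 1: nova no -> aborted; bravo yes -> prepared; mica yes -> prepared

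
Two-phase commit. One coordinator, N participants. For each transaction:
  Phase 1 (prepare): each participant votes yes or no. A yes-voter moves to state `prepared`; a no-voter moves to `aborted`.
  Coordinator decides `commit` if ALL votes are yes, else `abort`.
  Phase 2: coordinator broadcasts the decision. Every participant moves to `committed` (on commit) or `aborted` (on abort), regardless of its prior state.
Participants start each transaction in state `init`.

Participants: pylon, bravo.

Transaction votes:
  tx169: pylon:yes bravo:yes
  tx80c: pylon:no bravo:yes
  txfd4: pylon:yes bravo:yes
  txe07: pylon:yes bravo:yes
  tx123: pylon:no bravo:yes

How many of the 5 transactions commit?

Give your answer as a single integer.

tx169: all yes -> commit (commits=1)
tx80c: no from pylon -> abort (commits=1)
txfd4: all yes -> commit (commits=2)
txe07: all yes -> commit (commits=3)
tx123: no from pylon -> abort (commits=3)

Answer: 3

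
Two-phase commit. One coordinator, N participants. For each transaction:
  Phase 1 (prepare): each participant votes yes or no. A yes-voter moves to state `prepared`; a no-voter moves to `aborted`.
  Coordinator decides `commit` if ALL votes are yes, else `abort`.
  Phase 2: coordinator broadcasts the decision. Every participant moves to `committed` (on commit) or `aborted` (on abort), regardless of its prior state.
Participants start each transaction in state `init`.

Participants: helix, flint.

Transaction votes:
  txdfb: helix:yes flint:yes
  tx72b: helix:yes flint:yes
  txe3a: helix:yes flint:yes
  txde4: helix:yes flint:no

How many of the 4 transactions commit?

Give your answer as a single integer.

Answer: 3

Derivation:
txdfb: all yes -> commit (commits=1)
tx72b: all yes -> commit (commits=2)
txe3a: all yes -> commit (commits=3)
txde4: no from flint -> abort (commits=3)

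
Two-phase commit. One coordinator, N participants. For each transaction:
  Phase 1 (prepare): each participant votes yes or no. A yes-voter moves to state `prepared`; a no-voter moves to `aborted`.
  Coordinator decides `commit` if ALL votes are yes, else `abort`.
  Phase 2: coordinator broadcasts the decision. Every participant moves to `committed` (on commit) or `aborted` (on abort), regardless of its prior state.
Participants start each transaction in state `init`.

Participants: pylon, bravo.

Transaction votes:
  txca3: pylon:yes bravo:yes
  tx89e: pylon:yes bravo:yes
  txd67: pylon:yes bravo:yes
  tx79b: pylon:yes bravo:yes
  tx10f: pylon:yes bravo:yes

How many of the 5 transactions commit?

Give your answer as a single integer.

txca3: all yes -> commit (commits=1)
tx89e: all yes -> commit (commits=2)
txd67: all yes -> commit (commits=3)
tx79b: all yes -> commit (commits=4)
tx10f: all yes -> commit (commits=5)

Answer: 5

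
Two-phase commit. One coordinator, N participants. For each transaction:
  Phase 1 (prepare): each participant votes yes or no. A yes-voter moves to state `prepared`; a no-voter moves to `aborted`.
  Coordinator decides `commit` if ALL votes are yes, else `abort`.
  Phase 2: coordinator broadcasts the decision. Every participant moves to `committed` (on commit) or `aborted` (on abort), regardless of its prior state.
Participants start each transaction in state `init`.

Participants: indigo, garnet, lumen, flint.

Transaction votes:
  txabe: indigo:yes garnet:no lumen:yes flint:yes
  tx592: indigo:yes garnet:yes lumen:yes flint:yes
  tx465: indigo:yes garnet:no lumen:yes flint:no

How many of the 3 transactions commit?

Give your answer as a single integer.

txabe: no from garnet -> abort (commits=0)
tx592: all yes -> commit (commits=1)
tx465: no from garnet, flint -> abort (commits=1)

Answer: 1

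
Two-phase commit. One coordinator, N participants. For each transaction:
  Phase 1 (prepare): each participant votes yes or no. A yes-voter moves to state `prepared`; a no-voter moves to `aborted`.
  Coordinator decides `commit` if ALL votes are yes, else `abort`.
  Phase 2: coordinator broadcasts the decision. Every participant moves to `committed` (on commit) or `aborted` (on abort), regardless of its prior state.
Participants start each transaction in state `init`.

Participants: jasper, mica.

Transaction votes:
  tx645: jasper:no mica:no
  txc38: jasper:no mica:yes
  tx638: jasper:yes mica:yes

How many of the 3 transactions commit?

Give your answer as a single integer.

Answer: 1

Derivation:
tx645: no from jasper, mica -> abort (commits=0)
txc38: no from jasper -> abort (commits=0)
tx638: all yes -> commit (commits=1)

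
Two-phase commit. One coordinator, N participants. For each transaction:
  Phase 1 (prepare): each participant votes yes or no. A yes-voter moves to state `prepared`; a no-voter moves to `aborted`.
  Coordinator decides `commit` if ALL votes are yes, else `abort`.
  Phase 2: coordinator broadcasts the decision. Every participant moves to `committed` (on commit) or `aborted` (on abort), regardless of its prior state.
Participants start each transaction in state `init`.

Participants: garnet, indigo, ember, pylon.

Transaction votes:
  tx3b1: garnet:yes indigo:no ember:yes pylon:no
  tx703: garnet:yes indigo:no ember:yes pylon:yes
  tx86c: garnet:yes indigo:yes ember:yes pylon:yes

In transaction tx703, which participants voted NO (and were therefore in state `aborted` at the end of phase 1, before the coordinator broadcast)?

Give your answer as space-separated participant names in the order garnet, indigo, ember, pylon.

Answer: indigo

Derivation:
Txn tx703 phase 1: garnet yes -> prepared; indigo no -> aborted; ember yes -> prepared; pylon yes -> prepared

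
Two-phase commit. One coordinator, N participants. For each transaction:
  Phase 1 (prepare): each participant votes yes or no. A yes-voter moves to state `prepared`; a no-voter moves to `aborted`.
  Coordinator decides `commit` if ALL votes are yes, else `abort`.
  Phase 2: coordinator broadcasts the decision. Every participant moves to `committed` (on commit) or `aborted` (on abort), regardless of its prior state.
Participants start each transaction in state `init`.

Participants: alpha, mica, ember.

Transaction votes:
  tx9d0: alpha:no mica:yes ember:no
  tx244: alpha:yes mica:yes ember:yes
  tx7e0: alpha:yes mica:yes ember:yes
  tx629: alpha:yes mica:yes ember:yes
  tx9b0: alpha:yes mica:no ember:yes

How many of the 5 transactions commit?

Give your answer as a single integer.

Answer: 3

Derivation:
tx9d0: no from alpha, ember -> abort (commits=0)
tx244: all yes -> commit (commits=1)
tx7e0: all yes -> commit (commits=2)
tx629: all yes -> commit (commits=3)
tx9b0: no from mica -> abort (commits=3)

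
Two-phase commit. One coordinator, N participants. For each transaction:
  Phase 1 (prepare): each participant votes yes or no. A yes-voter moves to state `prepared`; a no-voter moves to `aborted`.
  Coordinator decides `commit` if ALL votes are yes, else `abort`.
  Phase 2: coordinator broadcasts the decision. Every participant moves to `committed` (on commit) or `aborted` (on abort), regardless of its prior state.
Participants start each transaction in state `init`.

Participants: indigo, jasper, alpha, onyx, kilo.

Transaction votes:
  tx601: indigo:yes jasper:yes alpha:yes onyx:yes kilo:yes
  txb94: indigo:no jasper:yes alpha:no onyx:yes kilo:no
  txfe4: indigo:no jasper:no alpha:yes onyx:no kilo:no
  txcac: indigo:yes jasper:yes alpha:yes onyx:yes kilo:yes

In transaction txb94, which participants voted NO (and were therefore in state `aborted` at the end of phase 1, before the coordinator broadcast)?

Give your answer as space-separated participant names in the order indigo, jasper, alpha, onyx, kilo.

Answer: indigo alpha kilo

Derivation:
Txn txb94 phase 1: indigo no -> aborted; jasper yes -> prepared; alpha no -> aborted; onyx yes -> prepared; kilo no -> aborted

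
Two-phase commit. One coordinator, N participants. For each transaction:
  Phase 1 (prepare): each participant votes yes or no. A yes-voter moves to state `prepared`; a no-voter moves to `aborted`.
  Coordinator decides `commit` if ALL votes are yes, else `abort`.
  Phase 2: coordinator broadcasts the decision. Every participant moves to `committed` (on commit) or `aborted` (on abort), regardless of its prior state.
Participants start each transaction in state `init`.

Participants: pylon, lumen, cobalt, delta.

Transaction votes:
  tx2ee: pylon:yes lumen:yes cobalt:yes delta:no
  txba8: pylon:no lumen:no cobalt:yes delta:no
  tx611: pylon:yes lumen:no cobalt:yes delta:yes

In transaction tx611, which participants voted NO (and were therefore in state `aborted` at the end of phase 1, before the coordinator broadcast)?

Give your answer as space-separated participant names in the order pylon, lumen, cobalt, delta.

Answer: lumen

Derivation:
Txn tx611 phase 1: pylon yes -> prepared; lumen no -> aborted; cobalt yes -> prepared; delta yes -> prepared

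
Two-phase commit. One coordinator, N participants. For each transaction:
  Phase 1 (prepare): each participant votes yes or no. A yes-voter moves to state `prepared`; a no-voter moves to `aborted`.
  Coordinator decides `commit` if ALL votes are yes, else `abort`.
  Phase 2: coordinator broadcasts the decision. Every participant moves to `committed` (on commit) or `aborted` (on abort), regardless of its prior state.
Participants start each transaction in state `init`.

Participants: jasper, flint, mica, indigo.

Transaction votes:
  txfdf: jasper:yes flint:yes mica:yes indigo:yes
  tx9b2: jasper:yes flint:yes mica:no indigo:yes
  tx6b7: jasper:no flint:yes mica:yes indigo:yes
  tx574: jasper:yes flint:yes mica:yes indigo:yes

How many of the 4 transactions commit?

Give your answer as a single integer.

txfdf: all yes -> commit (commits=1)
tx9b2: no from mica -> abort (commits=1)
tx6b7: no from jasper -> abort (commits=1)
tx574: all yes -> commit (commits=2)

Answer: 2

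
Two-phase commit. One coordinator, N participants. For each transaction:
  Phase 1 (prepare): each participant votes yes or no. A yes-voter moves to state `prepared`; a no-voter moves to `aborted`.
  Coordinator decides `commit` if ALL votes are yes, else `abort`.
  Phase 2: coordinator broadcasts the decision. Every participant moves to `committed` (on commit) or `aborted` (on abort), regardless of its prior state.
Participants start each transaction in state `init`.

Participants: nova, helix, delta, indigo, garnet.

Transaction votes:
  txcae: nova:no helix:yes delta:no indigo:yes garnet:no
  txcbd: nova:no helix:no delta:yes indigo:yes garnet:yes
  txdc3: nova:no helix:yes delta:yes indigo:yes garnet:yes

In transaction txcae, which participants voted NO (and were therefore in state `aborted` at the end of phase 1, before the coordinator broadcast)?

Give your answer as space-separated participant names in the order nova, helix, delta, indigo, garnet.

Txn txcae phase 1: nova no -> aborted; helix yes -> prepared; delta no -> aborted; indigo yes -> prepared; garnet no -> aborted

Answer: nova delta garnet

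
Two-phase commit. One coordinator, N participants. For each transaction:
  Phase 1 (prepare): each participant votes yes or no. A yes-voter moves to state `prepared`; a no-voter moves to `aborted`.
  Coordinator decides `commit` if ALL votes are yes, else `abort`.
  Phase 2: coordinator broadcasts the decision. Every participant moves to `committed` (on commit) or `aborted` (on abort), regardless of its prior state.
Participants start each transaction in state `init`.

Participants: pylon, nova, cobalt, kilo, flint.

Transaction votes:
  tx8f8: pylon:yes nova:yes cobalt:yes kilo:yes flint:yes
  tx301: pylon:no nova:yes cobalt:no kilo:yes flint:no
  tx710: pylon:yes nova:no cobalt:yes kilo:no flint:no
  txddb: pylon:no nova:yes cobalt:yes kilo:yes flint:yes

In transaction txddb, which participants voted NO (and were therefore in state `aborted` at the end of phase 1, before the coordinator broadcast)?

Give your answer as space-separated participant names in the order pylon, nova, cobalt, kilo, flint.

Txn txddb phase 1: pylon no -> aborted; nova yes -> prepared; cobalt yes -> prepared; kilo yes -> prepared; flint yes -> prepared

Answer: pylon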